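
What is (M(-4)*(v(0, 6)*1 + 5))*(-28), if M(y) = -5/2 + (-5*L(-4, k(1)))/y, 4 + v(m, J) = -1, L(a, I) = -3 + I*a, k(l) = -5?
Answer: 0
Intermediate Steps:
v(m, J) = -5 (v(m, J) = -4 - 1 = -5)
M(y) = -5/2 - 85/y (M(y) = -5/2 + (-5*(-3 - 5*(-4)))/y = -5*½ + (-5*(-3 + 20))/y = -5/2 + (-5*17)/y = -5/2 - 85/y)
(M(-4)*(v(0, 6)*1 + 5))*(-28) = ((-5/2 - 85/(-4))*(-5*1 + 5))*(-28) = ((-5/2 - 85*(-¼))*(-5 + 5))*(-28) = ((-5/2 + 85/4)*0)*(-28) = ((75/4)*0)*(-28) = 0*(-28) = 0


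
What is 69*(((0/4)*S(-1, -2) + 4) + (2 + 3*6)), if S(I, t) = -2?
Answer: 1656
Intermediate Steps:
69*(((0/4)*S(-1, -2) + 4) + (2 + 3*6)) = 69*(((0/4)*(-2) + 4) + (2 + 3*6)) = 69*(((0*(¼))*(-2) + 4) + (2 + 18)) = 69*((0*(-2) + 4) + 20) = 69*((0 + 4) + 20) = 69*(4 + 20) = 69*24 = 1656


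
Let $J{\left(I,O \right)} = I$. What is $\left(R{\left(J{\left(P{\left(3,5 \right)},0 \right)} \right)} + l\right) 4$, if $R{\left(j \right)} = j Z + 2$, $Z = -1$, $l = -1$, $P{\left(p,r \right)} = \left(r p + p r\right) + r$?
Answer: $-136$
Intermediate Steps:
$P{\left(p,r \right)} = r + 2 p r$ ($P{\left(p,r \right)} = \left(p r + p r\right) + r = 2 p r + r = r + 2 p r$)
$R{\left(j \right)} = 2 - j$ ($R{\left(j \right)} = j \left(-1\right) + 2 = - j + 2 = 2 - j$)
$\left(R{\left(J{\left(P{\left(3,5 \right)},0 \right)} \right)} + l\right) 4 = \left(\left(2 - 5 \left(1 + 2 \cdot 3\right)\right) - 1\right) 4 = \left(\left(2 - 5 \left(1 + 6\right)\right) - 1\right) 4 = \left(\left(2 - 5 \cdot 7\right) - 1\right) 4 = \left(\left(2 - 35\right) - 1\right) 4 = \left(-33 - 1\right) 4 = \left(-34\right) 4 = -136$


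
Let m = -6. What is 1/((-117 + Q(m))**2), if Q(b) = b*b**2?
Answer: 1/110889 ≈ 9.0180e-6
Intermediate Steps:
Q(b) = b**3
1/((-117 + Q(m))**2) = 1/((-117 + (-6)**3)**2) = 1/((-117 - 216)**2) = 1/((-333)**2) = 1/110889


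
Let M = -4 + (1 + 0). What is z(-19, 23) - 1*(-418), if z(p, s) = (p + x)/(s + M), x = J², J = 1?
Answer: 4171/10 ≈ 417.10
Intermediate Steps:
x = 1 (x = 1² = 1)
M = -3 (M = -4 + 1 = -3)
z(p, s) = (1 + p)/(-3 + s) (z(p, s) = (p + 1)/(s - 3) = (1 + p)/(-3 + s))
z(-19, 23) - 1*(-418) = (1 - 19)/(-3 + 23) - 1*(-418) = -18/20 + 418 = (1/20)*(-18) + 418 = -9/10 + 418 = 4171/10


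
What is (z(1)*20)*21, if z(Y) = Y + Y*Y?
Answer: 840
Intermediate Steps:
z(Y) = Y + Y²
(z(1)*20)*21 = ((1*(1 + 1))*20)*21 = ((1*2)*20)*21 = (2*20)*21 = 40*21 = 840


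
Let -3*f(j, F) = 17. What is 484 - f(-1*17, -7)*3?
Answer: 501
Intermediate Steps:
f(j, F) = -17/3 (f(j, F) = -⅓*17 = -17/3)
484 - f(-1*17, -7)*3 = 484 - (-17)*3/3 = 484 - 1*(-17) = 484 + 17 = 501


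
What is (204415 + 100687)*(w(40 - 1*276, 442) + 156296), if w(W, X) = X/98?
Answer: 333813187850/7 ≈ 4.7688e+10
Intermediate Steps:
w(W, X) = X/98 (w(W, X) = X*(1/98) = X/98)
(204415 + 100687)*(w(40 - 1*276, 442) + 156296) = (204415 + 100687)*((1/98)*442 + 156296) = 305102*(221/49 + 156296) = 305102*(7658725/49) = 333813187850/7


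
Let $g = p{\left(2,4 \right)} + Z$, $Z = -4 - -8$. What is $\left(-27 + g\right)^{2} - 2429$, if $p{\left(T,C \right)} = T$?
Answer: $-1988$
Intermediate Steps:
$Z = 4$ ($Z = -4 + 8 = 4$)
$g = 6$ ($g = 2 + 4 = 6$)
$\left(-27 + g\right)^{2} - 2429 = \left(-27 + 6\right)^{2} - 2429 = \left(-21\right)^{2} - 2429 = 441 - 2429 = -1988$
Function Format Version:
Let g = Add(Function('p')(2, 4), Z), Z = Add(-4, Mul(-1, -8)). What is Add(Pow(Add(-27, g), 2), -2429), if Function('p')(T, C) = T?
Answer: -1988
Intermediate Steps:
Z = 4 (Z = Add(-4, 8) = 4)
g = 6 (g = Add(2, 4) = 6)
Add(Pow(Add(-27, g), 2), -2429) = Add(Pow(Add(-27, 6), 2), -2429) = Add(Pow(-21, 2), -2429) = Add(441, -2429) = -1988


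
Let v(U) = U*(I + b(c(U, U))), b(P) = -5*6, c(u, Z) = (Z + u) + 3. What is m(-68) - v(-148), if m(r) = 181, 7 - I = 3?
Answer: -3667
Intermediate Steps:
I = 4 (I = 7 - 1*3 = 7 - 3 = 4)
c(u, Z) = 3 + Z + u
b(P) = -30
v(U) = -26*U (v(U) = U*(4 - 30) = U*(-26) = -26*U)
m(-68) - v(-148) = 181 - (-26)*(-148) = 181 - 1*3848 = 181 - 3848 = -3667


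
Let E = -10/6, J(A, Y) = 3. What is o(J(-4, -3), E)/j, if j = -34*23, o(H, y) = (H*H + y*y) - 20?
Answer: 37/3519 ≈ 0.010514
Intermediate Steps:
E = -5/3 (E = -10*⅙ = -5/3 ≈ -1.6667)
o(H, y) = -20 + H² + y² (o(H, y) = (H² + y²) - 20 = -20 + H² + y²)
j = -782
o(J(-4, -3), E)/j = (-20 + 3² + (-5/3)²)/(-782) = (-20 + 9 + 25/9)*(-1/782) = -74/9*(-1/782) = 37/3519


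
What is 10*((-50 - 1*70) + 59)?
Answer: -610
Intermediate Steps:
10*((-50 - 1*70) + 59) = 10*((-50 - 70) + 59) = 10*(-120 + 59) = 10*(-61) = -610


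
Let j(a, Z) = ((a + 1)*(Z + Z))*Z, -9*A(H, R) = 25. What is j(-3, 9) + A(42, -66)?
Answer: -2941/9 ≈ -326.78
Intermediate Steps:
A(H, R) = -25/9 (A(H, R) = -⅑*25 = -25/9)
j(a, Z) = 2*Z²*(1 + a) (j(a, Z) = ((1 + a)*(2*Z))*Z = (2*Z*(1 + a))*Z = 2*Z²*(1 + a))
j(-3, 9) + A(42, -66) = 2*9²*(1 - 3) - 25/9 = 2*81*(-2) - 25/9 = -324 - 25/9 = -2941/9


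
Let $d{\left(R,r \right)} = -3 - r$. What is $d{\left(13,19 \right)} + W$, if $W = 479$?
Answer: $457$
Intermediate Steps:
$d{\left(13,19 \right)} + W = \left(-3 - 19\right) + 479 = -22 + 479 = 457$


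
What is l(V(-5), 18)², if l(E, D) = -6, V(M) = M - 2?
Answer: 36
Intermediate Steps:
V(M) = -2 + M
l(V(-5), 18)² = (-6)² = 36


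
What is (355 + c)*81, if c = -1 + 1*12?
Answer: 29646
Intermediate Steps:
c = 11 (c = -1 + 12 = 11)
(355 + c)*81 = (355 + 11)*81 = 366*81 = 29646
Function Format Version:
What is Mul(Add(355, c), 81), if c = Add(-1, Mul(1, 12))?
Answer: 29646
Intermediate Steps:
c = 11 (c = Add(-1, 12) = 11)
Mul(Add(355, c), 81) = Mul(Add(355, 11), 81) = Mul(366, 81) = 29646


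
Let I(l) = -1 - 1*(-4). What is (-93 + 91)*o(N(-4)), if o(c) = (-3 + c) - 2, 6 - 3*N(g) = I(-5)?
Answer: 8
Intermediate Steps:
I(l) = 3 (I(l) = -1 + 4 = 3)
N(g) = 1 (N(g) = 2 - ⅓*3 = 2 - 1 = 1)
o(c) = -5 + c
(-93 + 91)*o(N(-4)) = (-93 + 91)*(-5 + 1) = -2*(-4) = 8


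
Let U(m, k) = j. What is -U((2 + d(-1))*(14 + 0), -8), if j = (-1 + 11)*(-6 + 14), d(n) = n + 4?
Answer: -80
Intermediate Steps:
d(n) = 4 + n
j = 80 (j = 10*8 = 80)
U(m, k) = 80
-U((2 + d(-1))*(14 + 0), -8) = -1*80 = -80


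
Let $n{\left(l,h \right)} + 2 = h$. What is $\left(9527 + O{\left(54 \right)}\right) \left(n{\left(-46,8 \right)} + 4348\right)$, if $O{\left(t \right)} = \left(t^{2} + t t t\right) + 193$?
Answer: $740615400$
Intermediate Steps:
$n{\left(l,h \right)} = -2 + h$
$O{\left(t \right)} = 193 + t^{2} + t^{3}$ ($O{\left(t \right)} = \left(t^{2} + t^{2} t\right) + 193 = \left(t^{2} + t^{3}\right) + 193 = 193 + t^{2} + t^{3}$)
$\left(9527 + O{\left(54 \right)}\right) \left(n{\left(-46,8 \right)} + 4348\right) = \left(9527 + \left(193 + 54^{2} + 54^{3}\right)\right) \left(\left(-2 + 8\right) + 4348\right) = \left(9527 + \left(193 + 2916 + 157464\right)\right) \left(6 + 4348\right) = \left(9527 + 160573\right) 4354 = 170100 \cdot 4354 = 740615400$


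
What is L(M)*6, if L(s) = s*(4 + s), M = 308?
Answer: 576576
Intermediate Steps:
L(M)*6 = (308*(4 + 308))*6 = (308*312)*6 = 96096*6 = 576576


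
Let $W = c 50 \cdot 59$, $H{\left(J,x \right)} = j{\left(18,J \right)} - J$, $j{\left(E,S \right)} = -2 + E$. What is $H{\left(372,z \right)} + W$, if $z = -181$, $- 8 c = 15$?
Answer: $- \frac{23549}{4} \approx -5887.3$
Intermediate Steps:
$c = - \frac{15}{8}$ ($c = \left(- \frac{1}{8}\right) 15 = - \frac{15}{8} \approx -1.875$)
$H{\left(J,x \right)} = 16 - J$ ($H{\left(J,x \right)} = \left(-2 + 18\right) - J = 16 - J$)
$W = - \frac{22125}{4}$ ($W = \left(- \frac{15}{8}\right) 50 \cdot 59 = \left(- \frac{375}{4}\right) 59 = - \frac{22125}{4} \approx -5531.3$)
$H{\left(372,z \right)} + W = \left(16 - 372\right) - \frac{22125}{4} = -356 - \frac{22125}{4} = - \frac{23549}{4}$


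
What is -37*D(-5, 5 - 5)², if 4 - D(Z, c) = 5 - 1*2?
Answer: -37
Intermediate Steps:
D(Z, c) = 1 (D(Z, c) = 4 - (5 - 1*2) = 4 - (5 - 2) = 4 - 1*3 = 4 - 3 = 1)
-37*D(-5, 5 - 5)² = -37*1² = -37*1 = -37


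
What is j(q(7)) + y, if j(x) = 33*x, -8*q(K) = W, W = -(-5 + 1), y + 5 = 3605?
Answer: 7167/2 ≈ 3583.5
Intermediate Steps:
y = 3600 (y = -5 + 3605 = 3600)
W = 4 (W = -1*(-4) = 4)
q(K) = -1/2 (q(K) = -1/8*4 = -1/2)
j(q(7)) + y = 33*(-1/2) + 3600 = -33/2 + 3600 = 7167/2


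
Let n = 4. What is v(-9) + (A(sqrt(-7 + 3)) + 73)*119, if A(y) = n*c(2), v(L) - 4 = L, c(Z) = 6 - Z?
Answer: 10586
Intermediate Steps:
v(L) = 4 + L
A(y) = 16 (A(y) = 4*(6 - 1*2) = 4*(6 - 2) = 4*4 = 16)
v(-9) + (A(sqrt(-7 + 3)) + 73)*119 = (4 - 9) + (16 + 73)*119 = -5 + 89*119 = -5 + 10591 = 10586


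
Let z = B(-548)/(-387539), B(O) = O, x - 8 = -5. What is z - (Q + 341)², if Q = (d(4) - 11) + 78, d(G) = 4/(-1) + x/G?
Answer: -1015802104011/6200624 ≈ -1.6382e+5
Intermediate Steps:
x = 3 (x = 8 - 5 = 3)
d(G) = -4 + 3/G (d(G) = 4/(-1) + 3/G = 4*(-1) + 3/G = -4 + 3/G)
Q = 255/4 (Q = ((-4 + 3/4) - 11) + 78 = ((-4 + 3*(¼)) - 11) + 78 = ((-4 + ¾) - 11) + 78 = (-13/4 - 11) + 78 = -57/4 + 78 = 255/4 ≈ 63.750)
z = 548/387539 (z = -548/(-387539) = -548*(-1/387539) = 548/387539 ≈ 0.0014141)
z - (Q + 341)² = 548/387539 - (255/4 + 341)² = 548/387539 - (1619/4)² = 548/387539 - 1*2621161/16 = 548/387539 - 2621161/16 = -1015802104011/6200624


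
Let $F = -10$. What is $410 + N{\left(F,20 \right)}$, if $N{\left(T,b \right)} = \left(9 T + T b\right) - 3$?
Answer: $117$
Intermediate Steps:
$N{\left(T,b \right)} = -3 + 9 T + T b$
$410 + N{\left(F,20 \right)} = 410 - 293 = 117$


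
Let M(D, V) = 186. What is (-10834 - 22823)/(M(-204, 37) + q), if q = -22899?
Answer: 11219/7571 ≈ 1.4818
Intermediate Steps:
(-10834 - 22823)/(M(-204, 37) + q) = (-10834 - 22823)/(186 - 22899) = -33657/(-22713) = -33657*(-1/22713) = 11219/7571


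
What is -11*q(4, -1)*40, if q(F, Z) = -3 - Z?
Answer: 880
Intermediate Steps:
-11*q(4, -1)*40 = -11*(-3 - 1*(-1))*40 = -11*(-3 + 1)*40 = -11*(-2)*40 = 22*40 = 880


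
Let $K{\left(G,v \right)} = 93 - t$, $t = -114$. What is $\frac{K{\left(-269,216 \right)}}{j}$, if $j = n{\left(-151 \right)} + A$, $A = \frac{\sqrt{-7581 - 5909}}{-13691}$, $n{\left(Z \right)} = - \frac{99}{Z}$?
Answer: $\frac{580033167676083}{1837441142771} + \frac{64618877637 i \sqrt{13490}}{1837441142771} \approx 315.67 + 4.0846 i$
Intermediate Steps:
$A = - \frac{i \sqrt{13490}}{13691}$ ($A = \sqrt{-13490} \left(- \frac{1}{13691}\right) = i \sqrt{13490} \left(- \frac{1}{13691}\right) = - \frac{i \sqrt{13490}}{13691} \approx - 0.0084834 i$)
$K{\left(G,v \right)} = 207$ ($K{\left(G,v \right)} = 93 - -114 = 93 + 114 = 207$)
$j = \frac{99}{151} - \frac{i \sqrt{13490}}{13691}$ ($j = - \frac{99}{-151} - \frac{i \sqrt{13490}}{13691} = \left(-99\right) \left(- \frac{1}{151}\right) - \frac{i \sqrt{13490}}{13691} = \frac{99}{151} - \frac{i \sqrt{13490}}{13691} \approx 0.65563 - 0.0084834 i$)
$\frac{K{\left(-269,216 \right)}}{j} = \frac{207}{\frac{99}{151} - \frac{i \sqrt{13490}}{13691}}$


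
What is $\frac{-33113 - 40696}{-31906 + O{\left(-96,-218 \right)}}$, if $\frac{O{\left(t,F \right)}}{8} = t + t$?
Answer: $\frac{73809}{33442} \approx 2.2071$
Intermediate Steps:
$O{\left(t,F \right)} = 16 t$ ($O{\left(t,F \right)} = 8 \left(t + t\right) = 8 \cdot 2 t = 16 t$)
$\frac{-33113 - 40696}{-31906 + O{\left(-96,-218 \right)}} = \frac{-33113 - 40696}{-31906 + 16 \left(-96\right)} = - \frac{73809}{-31906 - 1536} = - \frac{73809}{-33442} = \left(-73809\right) \left(- \frac{1}{33442}\right) = \frac{73809}{33442}$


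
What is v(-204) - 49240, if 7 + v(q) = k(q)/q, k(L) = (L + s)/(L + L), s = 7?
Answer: -4098926501/83232 ≈ -49247.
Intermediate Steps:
k(L) = (7 + L)/(2*L) (k(L) = (L + 7)/(L + L) = (7 + L)/((2*L)) = (7 + L)*(1/(2*L)) = (7 + L)/(2*L))
v(q) = -7 + (7 + q)/(2*q**2) (v(q) = -7 + ((7 + q)/(2*q))/q = -7 + (7 + q)/(2*q**2))
v(-204) - 49240 = (1/2)*(7 - 204 - 14*(-204)**2)/(-204)**2 - 49240 = (1/2)*(1/41616)*(7 - 204 - 14*41616) - 49240 = (1/2)*(1/41616)*(7 - 204 - 582624) - 49240 = (1/2)*(1/41616)*(-582821) - 49240 = -582821/83232 - 49240 = -4098926501/83232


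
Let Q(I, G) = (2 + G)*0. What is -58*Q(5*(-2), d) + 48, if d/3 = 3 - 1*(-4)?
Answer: 48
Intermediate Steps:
d = 21 (d = 3*(3 - 1*(-4)) = 3*(3 + 4) = 3*7 = 21)
Q(I, G) = 0
-58*Q(5*(-2), d) + 48 = -58*0 + 48 = 0 + 48 = 48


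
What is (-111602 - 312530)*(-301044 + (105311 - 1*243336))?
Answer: 186223213108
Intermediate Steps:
(-111602 - 312530)*(-301044 + (105311 - 1*243336)) = -424132*(-301044 + (105311 - 243336)) = -424132*(-301044 - 138025) = -424132*(-439069) = 186223213108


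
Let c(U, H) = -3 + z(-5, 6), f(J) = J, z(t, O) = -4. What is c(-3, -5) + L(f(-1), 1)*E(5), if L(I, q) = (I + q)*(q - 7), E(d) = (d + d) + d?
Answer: -7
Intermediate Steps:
E(d) = 3*d (E(d) = 2*d + d = 3*d)
L(I, q) = (-7 + q)*(I + q) (L(I, q) = (I + q)*(-7 + q) = (-7 + q)*(I + q))
c(U, H) = -7 (c(U, H) = -3 - 4 = -7)
c(-3, -5) + L(f(-1), 1)*E(5) = -7 + (1² - 7*(-1) - 7*1 - 1*1)*(3*5) = -7 + (1 + 7 - 7 - 1)*15 = -7 + 0*15 = -7 + 0 = -7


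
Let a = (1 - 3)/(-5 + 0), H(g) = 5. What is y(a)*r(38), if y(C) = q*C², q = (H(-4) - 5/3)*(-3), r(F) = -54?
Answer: 432/5 ≈ 86.400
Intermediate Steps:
a = ⅖ (a = -2/(-5) = -2*(-⅕) = ⅖ ≈ 0.40000)
q = -10 (q = (5 - 5/3)*(-3) = (10/3)*(-3) = -10)
y(C) = -10*C²
y(a)*r(38) = -10*(⅖)²*(-54) = -10*4/25*(-54) = -8/5*(-54) = 432/5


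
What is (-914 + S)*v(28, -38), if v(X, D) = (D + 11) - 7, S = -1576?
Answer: 84660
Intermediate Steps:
v(X, D) = 4 + D (v(X, D) = (11 + D) - 7 = 4 + D)
(-914 + S)*v(28, -38) = (-914 - 1576)*(4 - 38) = -2490*(-34) = 84660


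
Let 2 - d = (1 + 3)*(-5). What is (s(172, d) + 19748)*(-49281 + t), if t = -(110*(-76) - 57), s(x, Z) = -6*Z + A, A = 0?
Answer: -801588224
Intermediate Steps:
d = 22 (d = 2 - (1 + 3)*(-5) = 2 - 4*(-5) = 2 - 1*(-20) = 2 + 20 = 22)
s(x, Z) = -6*Z (s(x, Z) = -6*Z + 0 = -6*Z)
t = 8417 (t = -(-8360 - 57) = -1*(-8417) = 8417)
(s(172, d) + 19748)*(-49281 + t) = (-6*22 + 19748)*(-49281 + 8417) = (-132 + 19748)*(-40864) = 19616*(-40864) = -801588224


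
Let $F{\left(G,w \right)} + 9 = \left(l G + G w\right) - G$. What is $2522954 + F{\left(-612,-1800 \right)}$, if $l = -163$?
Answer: $3724913$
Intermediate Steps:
$F{\left(G,w \right)} = -9 - 164 G + G w$ ($F{\left(G,w \right)} = -9 - \left(164 G - G w\right) = -9 + \left(- 164 G + G w\right) = -9 - 164 G + G w$)
$2522954 + F{\left(-612,-1800 \right)} = 2522954 - -1201959 = 2522954 + \left(-9 + 100368 + 1101600\right) = 2522954 + 1201959 = 3724913$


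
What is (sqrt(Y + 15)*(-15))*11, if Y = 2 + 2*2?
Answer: -165*sqrt(21) ≈ -756.13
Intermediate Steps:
Y = 6 (Y = 2 + 4 = 6)
(sqrt(Y + 15)*(-15))*11 = (sqrt(6 + 15)*(-15))*11 = (sqrt(21)*(-15))*11 = -15*sqrt(21)*11 = -165*sqrt(21)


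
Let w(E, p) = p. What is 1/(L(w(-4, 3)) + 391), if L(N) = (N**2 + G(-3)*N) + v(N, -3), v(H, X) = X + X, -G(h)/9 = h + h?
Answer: 1/556 ≈ 0.0017986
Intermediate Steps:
G(h) = -18*h (G(h) = -9*(h + h) = -18*h)
v(H, X) = 2*X
L(N) = -6 + N**2 + 54*N (L(N) = (N**2 + (-18*(-3))*N) + 2*(-3) = (N**2 + 54*N) - 6 = -6 + N**2 + 54*N)
1/(L(w(-4, 3)) + 391) = 1/((-6 + 3**2 + 54*3) + 391) = 1/((-6 + 9 + 162) + 391) = 1/(165 + 391) = 1/556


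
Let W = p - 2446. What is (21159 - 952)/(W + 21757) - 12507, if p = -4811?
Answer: -181331293/14500 ≈ -12506.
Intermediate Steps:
W = -7257 (W = -4811 - 2446 = -7257)
(21159 - 952)/(W + 21757) - 12507 = (21159 - 952)/(-7257 + 21757) - 12507 = 20207/14500 - 12507 = -181331293/14500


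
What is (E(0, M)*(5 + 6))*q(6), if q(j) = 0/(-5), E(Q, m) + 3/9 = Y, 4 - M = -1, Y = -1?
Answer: 0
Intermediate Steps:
M = 5 (M = 4 - 1*(-1) = 4 + 1 = 5)
E(Q, m) = -4/3 (E(Q, m) = -⅓ - 1 = -4/3)
q(j) = 0 (q(j) = 0*(-⅕) = 0)
(E(0, M)*(5 + 6))*q(6) = -4*(5 + 6)/3*0 = -4/3*11*0 = -44/3*0 = 0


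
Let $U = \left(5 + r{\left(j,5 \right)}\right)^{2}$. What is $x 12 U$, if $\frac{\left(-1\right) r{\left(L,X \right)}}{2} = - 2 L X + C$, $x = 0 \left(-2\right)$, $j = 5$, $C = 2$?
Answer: $0$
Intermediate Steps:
$x = 0$
$r{\left(L,X \right)} = -4 + 4 L X$ ($r{\left(L,X \right)} = - 2 \left(- 2 L X + 2\right) = - 2 \left(2 - 2 L X\right) = -4 + 4 L X$)
$U = 10201$ ($U = \left(5 - \left(4 - 100\right)\right)^{2} = \left(5 + \left(-4 + 100\right)\right)^{2} = \left(5 + 96\right)^{2} = 101^{2} = 10201$)
$x 12 U = 0 \cdot 12 \cdot 10201 = 0 \cdot 10201 = 0$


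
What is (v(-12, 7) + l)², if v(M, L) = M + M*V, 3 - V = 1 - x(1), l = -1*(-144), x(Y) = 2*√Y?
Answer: 7056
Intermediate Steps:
l = 144
V = 4 (V = 3 - (1 - 2*√1) = 3 - (1 - 2) = 3 - 1*(-1) = 3 + 1 = 4)
v(M, L) = 5*M (v(M, L) = M + M*4 = M + 4*M = 5*M)
(v(-12, 7) + l)² = (5*(-12) + 144)² = (-60 + 144)² = 84² = 7056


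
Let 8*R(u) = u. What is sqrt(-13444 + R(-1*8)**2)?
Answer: I*sqrt(13443) ≈ 115.94*I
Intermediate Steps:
R(u) = u/8
sqrt(-13444 + R(-1*8)**2) = sqrt(-13444 + ((-1*8)/8)**2) = sqrt(-13444 + ((1/8)*(-8))**2) = sqrt(-13444 + (-1)**2) = sqrt(-13444 + 1) = sqrt(-13443) = I*sqrt(13443)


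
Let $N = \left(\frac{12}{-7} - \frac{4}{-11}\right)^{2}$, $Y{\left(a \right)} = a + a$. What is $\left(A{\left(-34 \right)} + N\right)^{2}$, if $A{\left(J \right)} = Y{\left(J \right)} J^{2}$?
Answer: $\frac{217208210049792256}{35153041} \approx 6.1789 \cdot 10^{9}$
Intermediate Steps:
$Y{\left(a \right)} = 2 a$
$A{\left(J \right)} = 2 J^{3}$ ($A{\left(J \right)} = 2 J J^{2} = 2 J^{3}$)
$N = \frac{10816}{5929}$ ($N = \left(12 \left(- \frac{1}{7}\right) - - \frac{4}{11}\right)^{2} = \left(- \frac{12}{7} + \frac{4}{11}\right)^{2} = \left(- \frac{104}{77}\right)^{2} = \frac{10816}{5929} \approx 1.8243$)
$\left(A{\left(-34 \right)} + N\right)^{2} = \left(2 \left(-34\right)^{3} + \frac{10816}{5929}\right)^{2} = \left(2 \left(-39304\right) + \frac{10816}{5929}\right)^{2} = \left(-78608 + \frac{10816}{5929}\right)^{2} = \left(- \frac{466056016}{5929}\right)^{2} = \frac{217208210049792256}{35153041}$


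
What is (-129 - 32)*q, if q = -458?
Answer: 73738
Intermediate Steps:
(-129 - 32)*q = (-129 - 32)*(-458) = -161*(-458) = 73738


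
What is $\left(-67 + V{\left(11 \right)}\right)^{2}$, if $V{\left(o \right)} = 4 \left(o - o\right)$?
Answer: $4489$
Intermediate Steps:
$V{\left(o \right)} = 0$ ($V{\left(o \right)} = 4 \cdot 0 = 0$)
$\left(-67 + V{\left(11 \right)}\right)^{2} = \left(-67 + 0\right)^{2} = \left(-67\right)^{2} = 4489$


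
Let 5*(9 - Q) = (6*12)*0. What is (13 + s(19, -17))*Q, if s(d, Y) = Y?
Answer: -36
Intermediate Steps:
Q = 9 (Q = 9 - 6*12*0/5 = 9 - 72*0/5 = 9 - 1/5*0 = 9 + 0 = 9)
(13 + s(19, -17))*Q = (13 - 17)*9 = -4*9 = -36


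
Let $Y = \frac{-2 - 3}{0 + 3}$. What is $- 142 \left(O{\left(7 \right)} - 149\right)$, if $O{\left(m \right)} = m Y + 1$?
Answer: $\frac{68018}{3} \approx 22673.0$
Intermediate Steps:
$Y = - \frac{5}{3} \approx -1.6667$
$O{\left(m \right)} = 1 - \frac{5 m}{3}$ ($O{\left(m \right)} = m \left(- \frac{5}{3}\right) + 1 = - \frac{5 m}{3} + 1 = 1 - \frac{5 m}{3}$)
$- 142 \left(O{\left(7 \right)} - 149\right) = - 142 \left(\left(1 - \frac{35}{3}\right) - 149\right) = - 142 \left(- \frac{32}{3} - 149\right) = \left(-142\right) \left(- \frac{479}{3}\right) = \frac{68018}{3}$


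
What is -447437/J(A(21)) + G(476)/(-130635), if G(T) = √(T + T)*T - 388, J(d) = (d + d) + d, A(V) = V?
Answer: -6494545339/914445 - 952*√238/130635 ≈ -7102.3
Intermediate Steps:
J(d) = 3*d (J(d) = 2*d + d = 3*d)
G(T) = -388 + √2*T^(3/2) (G(T) = √(2*T)*T - 388 = (√2*√T)*T - 388 = √2*T^(3/2) - 388 = -388 + √2*T^(3/2))
-447437/J(A(21)) + G(476)/(-130635) = -447437/(3*21) + (-388 + √2*476^(3/2))/(-130635) = -447437/63 + (-388 + √2*(952*√119))*(-1/130635) = -447437*1/63 + (-388 + 952*√238)*(-1/130635) = -447437/63 + (388/130635 - 952*√238/130635) = -6494545339/914445 - 952*√238/130635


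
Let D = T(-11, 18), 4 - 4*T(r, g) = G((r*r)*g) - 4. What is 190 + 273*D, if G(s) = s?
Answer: -295825/2 ≈ -1.4791e+5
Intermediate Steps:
T(r, g) = 2 - g*r²/4 (T(r, g) = 1 - ((r*r)*g - 4)/4 = 1 - (r²*g - 4)/4 = 1 - (g*r² - 4)/4 = 1 - (-4 + g*r²)/4 = 1 + (1 - g*r²/4) = 2 - g*r²/4)
D = -1085/2 (D = 2 - ¼*18*(-11)² = 2 - ¼*18*121 = 2 - 1089/2 = -1085/2 ≈ -542.50)
190 + 273*D = 190 + 273*(-1085/2) = 190 - 296205/2 = -295825/2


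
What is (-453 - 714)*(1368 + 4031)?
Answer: -6300633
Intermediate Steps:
(-453 - 714)*(1368 + 4031) = -1167*5399 = -6300633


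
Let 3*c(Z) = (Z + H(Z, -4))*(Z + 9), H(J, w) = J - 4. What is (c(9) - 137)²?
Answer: 2809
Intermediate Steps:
H(J, w) = -4 + J
c(Z) = (-4 + 2*Z)*(9 + Z)/3 (c(Z) = ((Z + (-4 + Z))*(Z + 9))/3 = ((-4 + 2*Z)*(9 + Z))/3 = (-4 + 2*Z)*(9 + Z)/3)
(c(9) - 137)² = ((-12 + (⅔)*9² + (14/3)*9) - 137)² = ((-12 + (⅔)*81 + 42) - 137)² = ((-12 + 54 + 42) - 137)² = (84 - 137)² = (-53)² = 2809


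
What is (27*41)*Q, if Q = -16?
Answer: -17712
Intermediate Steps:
(27*41)*Q = (27*41)*(-16) = 1107*(-16) = -17712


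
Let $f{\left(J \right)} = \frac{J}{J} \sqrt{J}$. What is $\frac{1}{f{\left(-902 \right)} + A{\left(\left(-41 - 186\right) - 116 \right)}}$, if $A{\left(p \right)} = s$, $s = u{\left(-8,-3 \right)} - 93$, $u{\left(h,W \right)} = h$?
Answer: $- \frac{101}{11103} - \frac{i \sqrt{902}}{11103} \approx -0.0090966 - 0.002705 i$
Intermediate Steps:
$s = -101$ ($s = -8 - 93 = -101$)
$A{\left(p \right)} = -101$
$f{\left(J \right)} = \sqrt{J}$ ($f{\left(J \right)} = 1 \sqrt{J} = \sqrt{J}$)
$\frac{1}{f{\left(-902 \right)} + A{\left(\left(-41 - 186\right) - 116 \right)}} = \frac{1}{\sqrt{-902} - 101} = \frac{1}{i \sqrt{902} - 101} = \frac{1}{-101 + i \sqrt{902}}$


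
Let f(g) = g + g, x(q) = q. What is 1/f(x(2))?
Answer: 1/4 ≈ 0.25000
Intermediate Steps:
f(g) = 2*g
1/f(x(2)) = 1/(2*2) = 1/4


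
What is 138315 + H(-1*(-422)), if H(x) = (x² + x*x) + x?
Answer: 494905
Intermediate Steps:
H(x) = x + 2*x² (H(x) = (x² + x²) + x = 2*x² + x = x + 2*x²)
138315 + H(-1*(-422)) = 138315 + (-1*(-422))*(1 + 2*(-1*(-422))) = 138315 + 422*(1 + 2*422) = 138315 + 422*(1 + 844) = 138315 + 422*845 = 138315 + 356590 = 494905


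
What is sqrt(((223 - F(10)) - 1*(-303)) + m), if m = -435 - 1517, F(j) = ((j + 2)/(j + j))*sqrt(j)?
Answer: sqrt(-35650 - 15*sqrt(10))/5 ≈ 37.788*I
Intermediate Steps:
F(j) = (2 + j)/(2*sqrt(j)) (F(j) = ((2 + j)/((2*j)))*sqrt(j) = ((2 + j)*(1/(2*j)))*sqrt(j) = ((2 + j)/(2*j))*sqrt(j) = (2 + j)/(2*sqrt(j)))
m = -1952
sqrt(((223 - F(10)) - 1*(-303)) + m) = sqrt(((223 - (2 + 10)/(2*sqrt(10))) - 1*(-303)) - 1952) = sqrt(((223 - sqrt(10)/10*12/2) + 303) - 1952) = sqrt(((223 - 3*sqrt(10)/5) + 303) - 1952) = sqrt((526 - 3*sqrt(10)/5) - 1952) = sqrt(-1426 - 3*sqrt(10)/5)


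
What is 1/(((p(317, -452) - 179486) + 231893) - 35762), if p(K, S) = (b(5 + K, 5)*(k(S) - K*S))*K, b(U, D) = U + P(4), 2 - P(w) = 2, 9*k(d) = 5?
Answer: 9/131630799319 ≈ 6.8373e-11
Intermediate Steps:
k(d) = 5/9 (k(d) = (1/9)*5 = 5/9)
P(w) = 0 (P(w) = 2 - 1*2 = 2 - 2 = 0)
b(U, D) = U (b(U, D) = U + 0 = U)
p(K, S) = K*(5 + K)*(5/9 - K*S) (p(K, S) = ((5 + K)*(5/9 - K*S))*K = K*(5 + K)*(5/9 - K*S))
1/(((p(317, -452) - 179486) + 231893) - 35762) = 1/(((-1/9*317*(-5 + 9*317*(-452))*(5 + 317) - 179486) + 231893) - 35762) = 1/(((-1/9*317*(-5 - 1289556)*322 - 179486) + 231893) - 35762) = 1/(((-1/9*317*(-1289561)*322 - 179486) + 231893) - 35762) = 1/(((131630649514/9 - 179486) + 231893) - 35762) = 1/((131629034140/9 + 231893) - 35762) = 1/(131631121177/9 - 35762) = 1/(131630799319/9) = 9/131630799319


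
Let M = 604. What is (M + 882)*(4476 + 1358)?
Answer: 8669324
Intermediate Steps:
(M + 882)*(4476 + 1358) = (604 + 882)*(4476 + 1358) = 1486*5834 = 8669324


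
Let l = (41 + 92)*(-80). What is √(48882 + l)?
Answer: √38242 ≈ 195.56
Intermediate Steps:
l = -10640 (l = 133*(-80) = -10640)
√(48882 + l) = √(48882 - 10640) = √38242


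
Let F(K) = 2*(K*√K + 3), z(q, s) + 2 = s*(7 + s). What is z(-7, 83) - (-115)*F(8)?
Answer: 8158 + 3680*√2 ≈ 13362.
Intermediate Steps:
z(q, s) = -2 + s*(7 + s)
F(K) = 6 + 2*K^(3/2) (F(K) = 2*(K^(3/2) + 3) = 2*(3 + K^(3/2)) = 6 + 2*K^(3/2))
z(-7, 83) - (-115)*F(8) = (-2 + 83² + 7*83) - (-115)*(6 + 2*8^(3/2)) = (-2 + 6889 + 581) - (-115)*(6 + 2*(16*√2)) = 7468 - (-115)*(6 + 32*√2) = 7468 - (-690 - 3680*√2) = 7468 + (690 + 3680*√2) = 8158 + 3680*√2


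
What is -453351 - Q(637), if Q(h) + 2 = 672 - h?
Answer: -453384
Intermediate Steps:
Q(h) = 670 - h (Q(h) = -2 + (672 - h) = 670 - h)
-453351 - Q(637) = -453351 - (670 - 1*637) = -453351 - (670 - 637) = -453351 - 1*33 = -453351 - 33 = -453384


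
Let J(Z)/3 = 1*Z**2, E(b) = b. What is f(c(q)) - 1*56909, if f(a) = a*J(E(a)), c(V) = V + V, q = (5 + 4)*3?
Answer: 415483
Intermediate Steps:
q = 27 (q = 9*3 = 27)
c(V) = 2*V
J(Z) = 3*Z**2 (J(Z) = 3*(1*Z**2) = 3*Z**2)
f(a) = 3*a**3 (f(a) = a*(3*a**2) = 3*a**3)
f(c(q)) - 1*56909 = 3*(2*27)**3 - 1*56909 = 3*54**3 - 56909 = 3*157464 - 56909 = 472392 - 56909 = 415483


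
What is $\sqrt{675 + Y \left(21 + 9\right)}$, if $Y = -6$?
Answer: $3 \sqrt{55} \approx 22.249$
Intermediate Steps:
$\sqrt{675 + Y \left(21 + 9\right)} = \sqrt{675 - 6 \left(21 + 9\right)} = \sqrt{675 - 180} = \sqrt{495} = 3 \sqrt{55}$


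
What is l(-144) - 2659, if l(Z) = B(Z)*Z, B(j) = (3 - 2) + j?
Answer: 17933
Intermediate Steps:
B(j) = 1 + j
l(Z) = Z*(1 + Z) (l(Z) = (1 + Z)*Z = Z*(1 + Z))
l(-144) - 2659 = -144*(1 - 144) - 2659 = -144*(-143) - 2659 = 20592 - 2659 = 17933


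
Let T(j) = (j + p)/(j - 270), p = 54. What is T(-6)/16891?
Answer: -4/388493 ≈ -1.0296e-5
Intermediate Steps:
T(j) = (54 + j)/(-270 + j) (T(j) = (j + 54)/(j - 270) = (54 + j)/(-270 + j))
T(-6)/16891 = ((54 - 6)/(-270 - 6))/16891 = (48/(-276))*(1/16891) = -1/276*48*(1/16891) = -4/23*1/16891 = -4/388493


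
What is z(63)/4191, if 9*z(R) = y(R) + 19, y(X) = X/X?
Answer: 20/37719 ≈ 0.00053024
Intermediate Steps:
y(X) = 1
z(R) = 20/9 (z(R) = (1 + 19)/9 = (1/9)*20 = 20/9)
z(63)/4191 = (20/9)/4191 = (20/9)*(1/4191) = 20/37719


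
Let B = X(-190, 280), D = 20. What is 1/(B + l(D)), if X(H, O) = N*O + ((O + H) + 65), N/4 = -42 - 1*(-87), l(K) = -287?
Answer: 1/50268 ≈ 1.9893e-5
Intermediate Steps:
N = 180 (N = 4*(-42 - 1*(-87)) = 4*(-42 + 87) = 4*45 = 180)
X(H, O) = 65 + H + 181*O (X(H, O) = 180*O + ((O + H) + 65) = 180*O + ((H + O) + 65) = 180*O + (65 + H + O) = 65 + H + 181*O)
B = 50555 (B = 65 - 190 + 181*280 = 65 - 190 + 50680 = 50555)
1/(B + l(D)) = 1/(50555 - 287) = 1/50268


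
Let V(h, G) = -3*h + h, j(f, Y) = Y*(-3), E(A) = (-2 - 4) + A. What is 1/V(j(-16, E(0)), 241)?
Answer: -1/36 ≈ -0.027778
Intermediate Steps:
E(A) = -6 + A
j(f, Y) = -3*Y
V(h, G) = -2*h
1/V(j(-16, E(0)), 241) = 1/(-(-6)*(-6 + 0)) = 1/(-(-6)*(-6)) = 1/(-2*18) = 1/(-36) = -1/36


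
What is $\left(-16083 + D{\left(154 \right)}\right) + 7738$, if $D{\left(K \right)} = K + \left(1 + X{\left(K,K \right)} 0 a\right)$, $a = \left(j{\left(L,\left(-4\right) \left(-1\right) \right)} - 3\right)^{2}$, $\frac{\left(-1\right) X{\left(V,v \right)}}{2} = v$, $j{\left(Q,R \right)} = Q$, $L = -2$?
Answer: $-8190$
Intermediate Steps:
$X{\left(V,v \right)} = - 2 v$
$a = 25$ ($a = \left(-2 - 3\right)^{2} = \left(-5\right)^{2} = 25$)
$D{\left(K \right)} = 1 + K$ ($D{\left(K \right)} = K + \left(1 + - 2 K 0 \cdot 25\right) = K + \left(1 + 0 \cdot 25\right) = K + \left(1 + 0\right) = K + 1 = 1 + K$)
$\left(-16083 + D{\left(154 \right)}\right) + 7738 = \left(-16083 + \left(1 + 154\right)\right) + 7738 = \left(-16083 + 155\right) + 7738 = -15928 + 7738 = -8190$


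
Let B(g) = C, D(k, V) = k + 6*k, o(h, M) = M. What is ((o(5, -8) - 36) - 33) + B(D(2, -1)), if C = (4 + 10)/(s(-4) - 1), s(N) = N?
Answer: -399/5 ≈ -79.800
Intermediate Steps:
D(k, V) = 7*k
C = -14/5 (C = (4 + 10)/(-4 - 1) = 14/(-5) = 14*(-⅕) = -14/5 ≈ -2.8000)
B(g) = -14/5
((o(5, -8) - 36) - 33) + B(D(2, -1)) = ((-8 - 36) - 33) - 14/5 = (-44 - 33) - 14/5 = -77 - 14/5 = -399/5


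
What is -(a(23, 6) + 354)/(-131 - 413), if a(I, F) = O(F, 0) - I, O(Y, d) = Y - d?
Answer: 337/544 ≈ 0.61948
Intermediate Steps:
a(I, F) = F - I (a(I, F) = (F - 1*0) - I = (F + 0) - I = F - I)
-(a(23, 6) + 354)/(-131 - 413) = -((6 - 1*23) + 354)/(-131 - 413) = -((6 - 23) + 354)/(-544) = -(-17 + 354)*(-1)/544 = -337*(-1)/544 = -1*(-337/544) = 337/544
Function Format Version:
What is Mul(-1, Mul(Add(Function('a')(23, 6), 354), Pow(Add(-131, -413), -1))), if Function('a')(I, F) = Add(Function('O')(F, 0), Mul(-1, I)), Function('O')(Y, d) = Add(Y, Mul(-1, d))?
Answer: Rational(337, 544) ≈ 0.61948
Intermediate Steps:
Function('a')(I, F) = Add(F, Mul(-1, I)) (Function('a')(I, F) = Add(Add(F, Mul(-1, 0)), Mul(-1, I)) = Add(Add(F, 0), Mul(-1, I)) = Add(F, Mul(-1, I)))
Mul(-1, Mul(Add(Function('a')(23, 6), 354), Pow(Add(-131, -413), -1))) = Mul(-1, Mul(Add(Add(6, Mul(-1, 23)), 354), Pow(Add(-131, -413), -1))) = Mul(-1, Mul(Add(Add(6, -23), 354), Pow(-544, -1))) = Mul(-1, Mul(Add(-17, 354), Rational(-1, 544))) = Mul(-1, Mul(337, Rational(-1, 544))) = Mul(-1, Rational(-337, 544)) = Rational(337, 544)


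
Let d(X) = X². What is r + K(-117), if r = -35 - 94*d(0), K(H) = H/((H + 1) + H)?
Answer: -8038/233 ≈ -34.498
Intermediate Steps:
K(H) = H/(1 + 2*H) (K(H) = H/((1 + H) + H) = H/(1 + 2*H))
r = -35 (r = -35 - 94*0² = -35 - 94*0 = -35 + 0 = -35)
r + K(-117) = -35 - 117/(1 + 2*(-117)) = -35 - 117/(1 - 234) = -35 - 117/(-233) = -35 - 117*(-1/233) = -35 + 117/233 = -8038/233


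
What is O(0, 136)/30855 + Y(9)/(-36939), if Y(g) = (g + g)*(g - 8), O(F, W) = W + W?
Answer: 186118/22348095 ≈ 0.0083281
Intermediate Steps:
O(F, W) = 2*W
Y(g) = 2*g*(-8 + g) (Y(g) = (2*g)*(-8 + g) = 2*g*(-8 + g))
O(0, 136)/30855 + Y(9)/(-36939) = (2*136)/30855 + (2*9*(-8 + 9))/(-36939) = 272*(1/30855) + (2*9*1)*(-1/36939) = 16/1815 + 18*(-1/36939) = 16/1815 - 6/12313 = 186118/22348095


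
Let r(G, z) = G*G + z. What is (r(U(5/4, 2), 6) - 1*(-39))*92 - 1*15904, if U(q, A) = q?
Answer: -46481/4 ≈ -11620.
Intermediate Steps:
r(G, z) = z + G² (r(G, z) = G² + z = z + G²)
(r(U(5/4, 2), 6) - 1*(-39))*92 - 1*15904 = ((6 + (5/4)²) - 1*(-39))*92 - 1*15904 = ((6 + (5*(¼))²) + 39)*92 - 15904 = ((6 + (5/4)²) + 39)*92 - 15904 = ((6 + 25/16) + 39)*92 - 15904 = (121/16 + 39)*92 - 15904 = (745/16)*92 - 15904 = 17135/4 - 15904 = -46481/4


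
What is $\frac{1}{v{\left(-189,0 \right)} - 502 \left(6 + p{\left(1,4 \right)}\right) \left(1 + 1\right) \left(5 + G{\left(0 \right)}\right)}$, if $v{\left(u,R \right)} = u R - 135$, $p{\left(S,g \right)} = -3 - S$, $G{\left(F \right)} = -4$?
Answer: $- \frac{1}{2143} \approx -0.00046664$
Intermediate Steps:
$v{\left(u,R \right)} = -135 + R u$ ($v{\left(u,R \right)} = R u - 135 = -135 + R u$)
$\frac{1}{v{\left(-189,0 \right)} - 502 \left(6 + p{\left(1,4 \right)}\right) \left(1 + 1\right) \left(5 + G{\left(0 \right)}\right)} = \frac{1}{\left(-135 + 0 \left(-189\right)\right) - 502 \left(6 - 4\right) \left(1 + 1\right) \left(5 - 4\right)} = \frac{1}{\left(-135 + 0\right) - 502 \left(6 - 4\right) 2 \cdot 1} = \frac{1}{-135 - 502 \left(6 - 4\right) 2} = \frac{1}{-135 - 502 \cdot 2 \cdot 2} = \frac{1}{-135 - 2008} = \frac{1}{-2143} = - \frac{1}{2143}$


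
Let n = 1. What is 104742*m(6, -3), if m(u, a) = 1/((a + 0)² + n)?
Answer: 52371/5 ≈ 10474.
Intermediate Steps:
m(u, a) = 1/(1 + a²) (m(u, a) = 1/((a + 0)² + 1) = 1/(a² + 1) = 1/(1 + a²))
104742*m(6, -3) = 104742/(1 + (-3)²) = 104742/(1 + 9) = 104742/10 = 104742*(⅒) = 52371/5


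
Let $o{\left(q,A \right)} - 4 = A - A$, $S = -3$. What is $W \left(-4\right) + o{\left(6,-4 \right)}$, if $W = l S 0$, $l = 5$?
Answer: $4$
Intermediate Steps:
$o{\left(q,A \right)} = 4$ ($o{\left(q,A \right)} = 4 + \left(A - A\right) = 4 + 0 = 4$)
$W = 0$ ($W = 5 \left(-3\right) 0 = \left(-15\right) 0 = 0$)
$W \left(-4\right) + o{\left(6,-4 \right)} = 0 \left(-4\right) + 4 = 0 + 4 = 4$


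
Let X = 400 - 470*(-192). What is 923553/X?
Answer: 923553/90640 ≈ 10.189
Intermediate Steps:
X = 90640 (X = 400 + 90240 = 90640)
923553/X = 923553/90640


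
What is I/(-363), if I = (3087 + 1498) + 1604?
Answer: -2063/121 ≈ -17.050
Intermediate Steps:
I = 6189 (I = 4585 + 1604 = 6189)
I/(-363) = 6189/(-363) = 6189*(-1/363) = -2063/121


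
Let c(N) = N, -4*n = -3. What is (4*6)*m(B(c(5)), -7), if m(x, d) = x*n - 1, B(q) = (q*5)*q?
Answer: 2226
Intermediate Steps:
n = ¾ (n = -¼*(-3) = ¾ ≈ 0.75000)
B(q) = 5*q² (B(q) = (5*q)*q = 5*q²)
m(x, d) = -1 + 3*x/4 (m(x, d) = x*(¾) - 1 = 3*x/4 - 1 = -1 + 3*x/4)
(4*6)*m(B(c(5)), -7) = (4*6)*(-1 + 3*(5*5²)/4) = 24*(-1 + 3*(5*25)/4) = 24*(-1 + (¾)*125) = 24*(-1 + 375/4) = 24*(371/4) = 2226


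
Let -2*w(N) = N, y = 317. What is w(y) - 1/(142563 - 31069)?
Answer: -8835900/55747 ≈ -158.50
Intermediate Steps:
w(N) = -N/2
w(y) - 1/(142563 - 31069) = -1/2*317 - 1/(142563 - 31069) = -317/2 - 1/111494 = -8835900/55747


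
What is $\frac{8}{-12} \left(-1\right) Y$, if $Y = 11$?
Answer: $\frac{22}{3} \approx 7.3333$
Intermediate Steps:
$\frac{8}{-12} \left(-1\right) Y = \frac{8}{-12} \left(-1\right) 11 = 8 \left(- \frac{1}{12}\right) \left(-1\right) 11 = \left(- \frac{2}{3}\right) \left(-1\right) 11 = \frac{2}{3} \cdot 11 = \frac{22}{3}$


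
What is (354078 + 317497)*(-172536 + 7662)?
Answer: -110725256550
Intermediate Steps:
(354078 + 317497)*(-172536 + 7662) = 671575*(-164874) = -110725256550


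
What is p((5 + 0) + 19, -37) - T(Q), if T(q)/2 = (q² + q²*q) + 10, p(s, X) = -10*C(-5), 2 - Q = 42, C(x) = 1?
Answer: 124770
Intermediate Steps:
Q = -40 (Q = 2 - 1*42 = 2 - 42 = -40)
p(s, X) = -10 (p(s, X) = -10*1 = -10)
T(q) = 20 + 2*q² + 2*q³ (T(q) = 2*((q² + q²*q) + 10) = 2*((q² + q³) + 10) = 2*(10 + q² + q³) = 20 + 2*q² + 2*q³)
p((5 + 0) + 19, -37) - T(Q) = -10 - (20 + 2*(-40)² + 2*(-40)³) = -10 - (20 + 2*1600 + 2*(-64000)) = -10 - (20 + 3200 - 128000) = -10 - 1*(-124780) = -10 + 124780 = 124770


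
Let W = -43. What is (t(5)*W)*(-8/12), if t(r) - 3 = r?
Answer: 688/3 ≈ 229.33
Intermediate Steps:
t(r) = 3 + r
(t(5)*W)*(-8/12) = ((3 + 5)*(-43))*(-8/12) = (8*(-43))*(-8*1/12) = -344*(-2/3) = 688/3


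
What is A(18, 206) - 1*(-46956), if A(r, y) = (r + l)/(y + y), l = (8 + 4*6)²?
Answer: 9673457/206 ≈ 46959.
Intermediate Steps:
l = 1024 (l = (8 + 24)² = 32² = 1024)
A(r, y) = (1024 + r)/(2*y) (A(r, y) = (r + 1024)/(y + y) = (1024 + r)/((2*y)) = (1024 + r)*(1/(2*y)) = (1024 + r)/(2*y))
A(18, 206) - 1*(-46956) = (½)*(1024 + 18)/206 - 1*(-46956) = (½)*(1/206)*1042 + 46956 = 521/206 + 46956 = 9673457/206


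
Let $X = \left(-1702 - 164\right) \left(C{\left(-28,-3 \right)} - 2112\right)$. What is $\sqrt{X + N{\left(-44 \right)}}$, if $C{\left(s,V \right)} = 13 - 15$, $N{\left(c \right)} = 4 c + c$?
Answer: $2 \sqrt{986126} \approx 1986.1$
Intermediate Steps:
$N{\left(c \right)} = 5 c$
$C{\left(s,V \right)} = -2$ ($C{\left(s,V \right)} = 13 - 15 = -2$)
$X = 3944724$ ($X = \left(-1702 - 164\right) \left(-2 - 2112\right) = \left(-1866\right) \left(-2114\right) = 3944724$)
$\sqrt{X + N{\left(-44 \right)}} = \sqrt{3944724 + 5 \left(-44\right)} = \sqrt{3944724 - 220} = \sqrt{3944504} = 2 \sqrt{986126}$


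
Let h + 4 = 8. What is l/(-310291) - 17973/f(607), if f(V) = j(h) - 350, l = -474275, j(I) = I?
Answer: 5740959293/107360686 ≈ 53.474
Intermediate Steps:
h = 4 (h = -4 + 8 = 4)
f(V) = -346 (f(V) = 4 - 350 = -346)
l/(-310291) - 17973/f(607) = -474275/(-310291) - 17973/(-346) = -474275*(-1/310291) - 17973*(-1/346) = 474275/310291 + 17973/346 = 5740959293/107360686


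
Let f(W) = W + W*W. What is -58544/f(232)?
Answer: -7318/6757 ≈ -1.0830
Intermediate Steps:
f(W) = W + W²
-58544/f(232) = -58544*1/(232*(1 + 232)) = -58544/(232*233) = -58544/54056 = -58544*1/54056 = -7318/6757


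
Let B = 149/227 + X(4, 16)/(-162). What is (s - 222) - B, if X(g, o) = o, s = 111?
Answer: -2051210/18387 ≈ -111.56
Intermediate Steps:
B = 10253/18387 (B = 149/227 + 16/(-162) = 149*(1/227) + 16*(-1/162) = 149/227 - 8/81 = 10253/18387 ≈ 0.55762)
(s - 222) - B = (111 - 222) - 1*10253/18387 = -111 - 10253/18387 = -2051210/18387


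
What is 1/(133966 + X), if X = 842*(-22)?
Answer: 1/115442 ≈ 8.6624e-6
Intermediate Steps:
X = -18524
1/(133966 + X) = 1/(133966 - 18524) = 1/115442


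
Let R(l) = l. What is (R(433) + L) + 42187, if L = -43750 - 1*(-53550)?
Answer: 52420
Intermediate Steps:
L = 9800 (L = -43750 + 53550 = 9800)
(R(433) + L) + 42187 = (433 + 9800) + 42187 = 10233 + 42187 = 52420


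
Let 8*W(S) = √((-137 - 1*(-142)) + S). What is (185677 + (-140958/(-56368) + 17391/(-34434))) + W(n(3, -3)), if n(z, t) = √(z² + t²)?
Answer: 30033201727409/161747976 + √(5 + 3*√2)/8 ≈ 1.8568e+5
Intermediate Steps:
n(z, t) = √(t² + z²)
W(S) = √(5 + S)/8 (W(S) = √((-137 - 1*(-142)) + S)/8 = √((-137 + 142) + S)/8 = √(5 + S)/8)
(185677 + (-140958/(-56368) + 17391/(-34434))) + W(n(3, -3)) = (185677 + (-140958/(-56368) + 17391/(-34434))) + √(5 + √((-3)² + 3²))/8 = (185677 + (-140958*(-1/56368) + 17391*(-1/34434))) + √(5 + √(9 + 9))/8 = (185677 + (70479/28184 - 5797/11478)) + √(5 + √18)/8 = (185677 + 322787657/161747976) + √(5 + 3*√2)/8 = 30033201727409/161747976 + √(5 + 3*√2)/8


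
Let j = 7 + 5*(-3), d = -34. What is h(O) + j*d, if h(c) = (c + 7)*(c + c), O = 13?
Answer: 792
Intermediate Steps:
h(c) = 2*c*(7 + c) (h(c) = (7 + c)*(2*c) = 2*c*(7 + c))
j = -8 (j = 7 - 15 = -8)
h(O) + j*d = 2*13*(7 + 13) - 8*(-34) = 2*13*20 + 272 = 520 + 272 = 792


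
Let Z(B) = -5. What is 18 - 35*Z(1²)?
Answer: 193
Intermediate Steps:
18 - 35*Z(1²) = 18 - 35*(-5) = 18 + 175 = 193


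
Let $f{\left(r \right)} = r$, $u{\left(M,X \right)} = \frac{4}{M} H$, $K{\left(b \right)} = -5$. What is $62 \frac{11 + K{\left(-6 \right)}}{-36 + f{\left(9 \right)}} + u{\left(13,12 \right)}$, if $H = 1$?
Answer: $- \frac{1576}{117} \approx -13.47$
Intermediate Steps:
$u{\left(M,X \right)} = \frac{4}{M}$ ($u{\left(M,X \right)} = \frac{4}{M} 1 = \frac{4}{M}$)
$62 \frac{11 + K{\left(-6 \right)}}{-36 + f{\left(9 \right)}} + u{\left(13,12 \right)} = 62 \frac{11 - 5}{-36 + 9} + \frac{4}{13} = 62 \frac{6}{-27} + 4 \cdot \frac{1}{13} = 62 \cdot 6 \left(- \frac{1}{27}\right) + \frac{4}{13} = 62 \left(- \frac{2}{9}\right) + \frac{4}{13} = - \frac{124}{9} + \frac{4}{13} = - \frac{1576}{117}$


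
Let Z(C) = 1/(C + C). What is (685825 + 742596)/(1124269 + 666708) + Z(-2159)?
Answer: 6166130901/7733438686 ≈ 0.79733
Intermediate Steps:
Z(C) = 1/(2*C)
(685825 + 742596)/(1124269 + 666708) + Z(-2159) = (685825 + 742596)/(1124269 + 666708) + (½)/(-2159) = 1428421/1790977 + (½)*(-1/2159) = 1428421*(1/1790977) - 1/4318 = 1428421/1790977 - 1/4318 = 6166130901/7733438686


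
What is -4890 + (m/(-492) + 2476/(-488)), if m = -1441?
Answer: -146823053/30012 ≈ -4892.1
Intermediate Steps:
-4890 + (m/(-492) + 2476/(-488)) = -4890 + (-1441/(-492) + 2476/(-488)) = -4890 + (-1441*(-1/492) + 2476*(-1/488)) = -4890 + (1441/492 - 619/122) = -4890 - 64373/30012 = -146823053/30012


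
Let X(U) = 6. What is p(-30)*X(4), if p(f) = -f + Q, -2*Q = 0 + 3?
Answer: 171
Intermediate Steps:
Q = -3/2 (Q = -(0 + 3)/2 = -½*3 = -3/2 ≈ -1.5000)
p(f) = -3/2 - f (p(f) = -f - 3/2 = -3/2 - f)
p(-30)*X(4) = (-3/2 - 1*(-30))*6 = (-3/2 + 30)*6 = (57/2)*6 = 171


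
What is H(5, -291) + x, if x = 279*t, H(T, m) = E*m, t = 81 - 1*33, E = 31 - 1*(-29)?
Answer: -4068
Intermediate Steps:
E = 60 (E = 31 + 29 = 60)
t = 48 (t = 81 - 33 = 48)
H(T, m) = 60*m
x = 13392 (x = 279*48 = 13392)
H(5, -291) + x = 60*(-291) + 13392 = -17460 + 13392 = -4068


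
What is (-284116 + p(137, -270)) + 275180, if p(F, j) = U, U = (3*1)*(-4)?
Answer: -8948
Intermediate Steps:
U = -12 (U = 3*(-4) = -12)
p(F, j) = -12
(-284116 + p(137, -270)) + 275180 = (-284116 - 12) + 275180 = -284128 + 275180 = -8948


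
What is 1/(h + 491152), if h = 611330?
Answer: 1/1102482 ≈ 9.0704e-7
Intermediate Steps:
1/(h + 491152) = 1/(611330 + 491152) = 1/1102482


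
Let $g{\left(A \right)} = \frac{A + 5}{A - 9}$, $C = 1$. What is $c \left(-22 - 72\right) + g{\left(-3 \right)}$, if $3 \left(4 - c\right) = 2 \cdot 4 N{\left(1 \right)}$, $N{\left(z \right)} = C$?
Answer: $- \frac{251}{2} \approx -125.5$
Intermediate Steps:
$N{\left(z \right)} = 1$
$c = \frac{4}{3}$ ($c = 4 - \frac{2 \cdot 4 \cdot 1}{3} = 4 - \frac{8 \cdot 1}{3} = 4 - \frac{8}{3} = \frac{4}{3} \approx 1.3333$)
$g{\left(A \right)} = \frac{5 + A}{-9 + A}$
$c \left(-22 - 72\right) + g{\left(-3 \right)} = \frac{4 \left(-22 - 72\right)}{3} + \frac{5 - 3}{-9 - 3} = \frac{4}{3} \left(-94\right) + \frac{1}{-12} \cdot 2 = - \frac{376}{3} - \frac{1}{6} = - \frac{251}{2}$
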